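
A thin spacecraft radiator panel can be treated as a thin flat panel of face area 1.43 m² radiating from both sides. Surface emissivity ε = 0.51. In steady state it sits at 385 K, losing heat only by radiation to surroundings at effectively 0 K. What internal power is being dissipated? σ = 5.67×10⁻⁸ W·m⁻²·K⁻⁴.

P ≈ 1820 W

Steady state: P = εσA T⁴.
A = 2·1.43 = 2.860 m²; T⁴ = (385)⁴ = 2.197×10¹⁰ K⁴.
P = 0.51 × 5.67×10⁻⁸ × 2.860 × 2.197×10¹⁰.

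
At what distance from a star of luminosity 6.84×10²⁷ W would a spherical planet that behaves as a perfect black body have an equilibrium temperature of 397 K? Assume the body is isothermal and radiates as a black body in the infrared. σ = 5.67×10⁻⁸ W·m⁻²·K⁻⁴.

d ≈ 3.11×10¹¹ m

For an isothermal black-emitting sphere, (1−a)S·πr² = σ·4πr²·T⁴ ⇒ S = 4σT⁴/(1−a).
S = 4·5.67×10⁻⁸·(397)⁴/1.00 = 5634 W/m².
Flux falls as S = L/(4πd²), so d = √(L/(4πS)) = √(6.84×10²⁷/(4π·5634)).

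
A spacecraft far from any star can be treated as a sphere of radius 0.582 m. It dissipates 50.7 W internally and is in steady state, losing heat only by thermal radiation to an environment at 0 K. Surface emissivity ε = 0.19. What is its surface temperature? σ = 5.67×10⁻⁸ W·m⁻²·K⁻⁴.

T ≈ 182 K

Steady state: internal power = radiated power, P = εσA T⁴.
Radiating area A = 4πr² = 4.257 m².
T⁴ = P/(εσA) = 50.7/(0.19·5.67×10⁻⁸·4.257) = 1.106×10⁹ K⁴.
T = (1.106×10⁹)^(1/4).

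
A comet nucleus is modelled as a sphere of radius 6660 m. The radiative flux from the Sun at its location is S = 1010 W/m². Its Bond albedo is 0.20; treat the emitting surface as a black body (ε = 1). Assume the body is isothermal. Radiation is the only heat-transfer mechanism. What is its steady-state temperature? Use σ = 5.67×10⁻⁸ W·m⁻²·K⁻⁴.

T ≈ 244 K

At equilibrium, absorbed power = emitted power.
Absorbing cross-section = πr² = 1.393×10⁸ m²; emitting surface = 4πr² = 5.574×10⁸ m² (ratio 4).
(1−a)S·A_cross = εσ·A_surf·T⁴  ⇒  T⁴ = (1−a)S/(4σ).
T⁴ = 0.800·1010/(4·5.67×10⁻⁸) = 3.563×10⁹ K⁴.
T = (3.563×10⁹)^(1/4).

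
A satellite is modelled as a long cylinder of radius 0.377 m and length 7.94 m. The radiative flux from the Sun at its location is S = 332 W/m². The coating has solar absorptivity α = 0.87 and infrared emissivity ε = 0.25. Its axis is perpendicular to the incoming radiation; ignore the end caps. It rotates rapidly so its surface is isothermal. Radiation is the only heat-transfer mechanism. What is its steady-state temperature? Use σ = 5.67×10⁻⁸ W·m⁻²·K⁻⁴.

T ≈ 284 K

At equilibrium, absorbed power = emitted power.
Absorbing cross-section = 2rL = 5.987 m²; emitting surface = 2πrL = 18.81 m² (ratio π).
αS·A_cross = εσ·A_surf·T⁴  ⇒  T⁴ = αS/(ε·πσ).
T⁴ = 0.870·332/(0.25·π·5.67×10⁻⁸) = 6.486×10⁹ K⁴.
T = (6.486×10⁹)^(1/4).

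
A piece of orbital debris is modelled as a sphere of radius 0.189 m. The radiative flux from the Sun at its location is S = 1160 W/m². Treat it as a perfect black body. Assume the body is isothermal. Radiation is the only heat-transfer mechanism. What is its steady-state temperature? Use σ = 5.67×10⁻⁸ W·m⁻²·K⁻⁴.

At equilibrium, absorbed power = emitted power.
Absorbing cross-section = πr² = 0.1122 m²; emitting surface = 4πr² = 0.4489 m² (ratio 4).
S·A_cross = εσ·A_surf·T⁴  ⇒  T⁴ = S/(4σ).
T⁴ = 1.00·1160/(4·5.67×10⁻⁸) = 5.115×10⁹ K⁴.
T = (5.115×10⁹)^(1/4).

T ≈ 267 K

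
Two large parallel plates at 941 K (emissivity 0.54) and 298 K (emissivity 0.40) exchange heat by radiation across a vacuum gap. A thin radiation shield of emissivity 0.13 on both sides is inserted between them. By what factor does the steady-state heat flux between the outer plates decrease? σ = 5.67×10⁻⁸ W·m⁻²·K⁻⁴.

Without shield: q₀ = σΔ(T⁴)/(1/ε₁+1/ε₂−1) with denominator 3.352.
With shield the two gaps are in series; the resistances add: (1/ε₁+1/ε_s−1)+(1/ε_s+1/ε₂−1) = 8.544+9.192 = 17.74.
Heat-flux ratio q₀/q = 17.74/3.352.

factor ≈ 5.29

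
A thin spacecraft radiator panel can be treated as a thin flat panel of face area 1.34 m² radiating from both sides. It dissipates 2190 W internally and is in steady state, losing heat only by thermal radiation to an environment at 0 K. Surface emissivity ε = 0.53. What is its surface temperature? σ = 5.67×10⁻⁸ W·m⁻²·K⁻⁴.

Steady state: internal power = radiated power, P = εσA T⁴.
Radiating area A = 2·1.34 = 2.680 m².
T⁴ = P/(εσA) = 2190/(0.53·5.67×10⁻⁸·2.680) = 2.719×10¹⁰ K⁴.
T = (2.719×10¹⁰)^(1/4).

T ≈ 406 K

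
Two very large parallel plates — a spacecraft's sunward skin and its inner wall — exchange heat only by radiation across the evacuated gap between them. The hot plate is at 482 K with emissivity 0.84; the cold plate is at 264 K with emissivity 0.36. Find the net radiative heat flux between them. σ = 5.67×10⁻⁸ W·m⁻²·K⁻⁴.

q ≈ 938 W/m²

For two infinite grey parallel plates, q = σ(T₁⁴ − T₂⁴)/(1/ε₁ + 1/ε₂ − 1).
T₁⁴ − T₂⁴ = 5.397×10¹⁰ − 4.858×10⁹ = 4.912×10¹⁰ K⁴.
1/ε₁ + 1/ε₂ − 1 = 1.190 + 2.778 − 1 = 2.968.
q = 5.67×10⁻⁸ × 4.912×10¹⁰ / 2.968.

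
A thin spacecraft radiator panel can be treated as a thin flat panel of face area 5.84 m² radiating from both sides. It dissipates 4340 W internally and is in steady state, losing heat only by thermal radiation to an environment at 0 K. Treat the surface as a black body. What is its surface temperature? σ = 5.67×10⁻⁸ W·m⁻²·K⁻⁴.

T ≈ 285 K

Steady state: internal power = radiated power, P = εσA T⁴.
Radiating area A = 2·5.84 = 11.68 m².
T⁴ = P/(εσA) = 4340/(1.0·5.67×10⁻⁸·11.68) = 6.553×10⁹ K⁴.
T = (6.553×10⁹)^(1/4).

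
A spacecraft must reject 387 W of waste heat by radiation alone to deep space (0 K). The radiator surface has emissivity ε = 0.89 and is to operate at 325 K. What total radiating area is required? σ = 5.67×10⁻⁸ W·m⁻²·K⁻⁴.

P = εσA T⁴ ⇒ A = P/(εσT⁴).
T⁴ = 1.116×10¹⁰ K⁴.
A = 387/(0.89 × 5.67×10⁻⁸ × 1.116×10¹⁰).

A ≈ 0.687 m²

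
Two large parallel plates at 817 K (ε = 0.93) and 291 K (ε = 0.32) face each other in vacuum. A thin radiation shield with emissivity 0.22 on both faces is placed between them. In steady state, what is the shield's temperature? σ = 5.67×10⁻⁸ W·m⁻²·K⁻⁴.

T_s ≈ 718 K

In steady state the net flux on the hot side equals that on the cold side.
σ(T₁⁴−T_s⁴)/D₁ = σ(T_s⁴−T₂⁴)/D₂, with D₁ = 1/ε₁+1/ε_s−1 = 4.621, D₂ = 1/ε_s+1/ε₂−1 = 6.670.
Solve for T_s⁴: T_s⁴ = (D₂·T₁⁴ + D₁·T₂⁴)/(D₁+D₂) = 2.661×10¹¹ K⁴.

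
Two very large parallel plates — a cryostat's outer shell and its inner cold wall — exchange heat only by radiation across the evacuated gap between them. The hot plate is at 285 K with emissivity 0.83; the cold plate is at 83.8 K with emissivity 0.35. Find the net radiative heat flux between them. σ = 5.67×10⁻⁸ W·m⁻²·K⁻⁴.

q ≈ 121 W/m²

For two infinite grey parallel plates, q = σ(T₁⁴ − T₂⁴)/(1/ε₁ + 1/ε₂ − 1).
T₁⁴ − T₂⁴ = 6.598×10⁹ − 4.931×10⁷ = 6.548×10⁹ K⁴.
1/ε₁ + 1/ε₂ − 1 = 1.205 + 2.857 − 1 = 3.062.
q = 5.67×10⁻⁸ × 6.548×10⁹ / 3.062.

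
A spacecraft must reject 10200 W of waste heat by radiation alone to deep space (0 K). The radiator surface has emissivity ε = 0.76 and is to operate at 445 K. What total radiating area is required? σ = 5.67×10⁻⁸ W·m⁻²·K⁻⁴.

P = εσA T⁴ ⇒ A = P/(εσT⁴).
T⁴ = 3.921×10¹⁰ K⁴.
A = 10200/(0.76 × 5.67×10⁻⁸ × 3.921×10¹⁰).

A ≈ 6.04 m²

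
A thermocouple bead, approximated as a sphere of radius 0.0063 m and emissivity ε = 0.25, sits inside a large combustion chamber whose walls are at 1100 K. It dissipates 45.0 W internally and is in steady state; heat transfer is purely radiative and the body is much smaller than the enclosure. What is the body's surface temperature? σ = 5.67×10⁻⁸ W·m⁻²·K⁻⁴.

For a small grey body in a large enclosure, net radiated power = εσA(T⁴ − T_w⁴).
Steady state: P = εσA(T⁴ − T_w⁴) with A = 4πr² = 4.988×10⁻⁴ m².
T⁴ = P/(εσA) + T_w⁴ = 45.0/(0.25·5.67×10⁻⁸·4.988×10⁻⁴) + (1100)⁴
    = 6.365×10¹² + 1.464×10¹² = 7.829×10¹² K⁴.

T ≈ 1670 K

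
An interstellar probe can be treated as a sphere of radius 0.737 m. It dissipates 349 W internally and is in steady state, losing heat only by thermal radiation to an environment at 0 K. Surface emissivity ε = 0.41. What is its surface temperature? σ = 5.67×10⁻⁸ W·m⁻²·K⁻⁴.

Steady state: internal power = radiated power, P = εσA T⁴.
Radiating area A = 4πr² = 6.826 m².
T⁴ = P/(εσA) = 349/(0.41·5.67×10⁻⁸·6.826) = 2.199×10⁹ K⁴.
T = (2.199×10⁹)^(1/4).

T ≈ 217 K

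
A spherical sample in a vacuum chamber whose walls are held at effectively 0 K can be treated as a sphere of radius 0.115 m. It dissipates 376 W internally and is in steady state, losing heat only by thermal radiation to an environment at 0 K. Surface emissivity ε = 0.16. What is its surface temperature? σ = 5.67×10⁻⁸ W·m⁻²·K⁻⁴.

Steady state: internal power = radiated power, P = εσA T⁴.
Radiating area A = 4πr² = 0.1662 m².
T⁴ = P/(εσA) = 376/(0.16·5.67×10⁻⁸·0.1662) = 2.494×10¹¹ K⁴.
T = (2.494×10¹¹)^(1/4).

T ≈ 707 K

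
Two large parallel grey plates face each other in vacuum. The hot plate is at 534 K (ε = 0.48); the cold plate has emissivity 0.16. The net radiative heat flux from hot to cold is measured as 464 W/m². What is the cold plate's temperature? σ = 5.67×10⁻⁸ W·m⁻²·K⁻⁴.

T₂ ≈ 382 K

q = σ(T₁⁴ − T₂⁴)/(1/ε₁ + 1/ε₂ − 1); denominator = 7.333.
T₂⁴ = T₁⁴ − q·(1/ε₁+1/ε₂−1)/σ = 8.131×10¹⁰ − 464·7.333/5.67×10⁻⁸
    = 2.130×10¹⁰ K⁴.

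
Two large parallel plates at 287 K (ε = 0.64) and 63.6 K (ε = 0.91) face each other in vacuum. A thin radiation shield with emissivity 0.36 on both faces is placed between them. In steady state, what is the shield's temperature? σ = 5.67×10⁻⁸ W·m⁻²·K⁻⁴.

T_s ≈ 237 K

In steady state the net flux on the hot side equals that on the cold side.
σ(T₁⁴−T_s⁴)/D₁ = σ(T_s⁴−T₂⁴)/D₂, with D₁ = 1/ε₁+1/ε_s−1 = 3.340, D₂ = 1/ε_s+1/ε₂−1 = 2.877.
Solve for T_s⁴: T_s⁴ = (D₂·T₁⁴ + D₁·T₂⁴)/(D₁+D₂) = 3.148×10⁹ K⁴.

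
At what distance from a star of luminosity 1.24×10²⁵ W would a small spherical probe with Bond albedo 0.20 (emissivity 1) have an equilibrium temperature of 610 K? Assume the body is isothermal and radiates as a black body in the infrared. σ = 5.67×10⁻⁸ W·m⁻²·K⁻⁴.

For an isothermal black-emitting sphere, (1−a)S·πr² = σ·4πr²·T⁴ ⇒ S = 4σT⁴/(1−a).
S = 4·5.67×10⁻⁸·(610)⁴/0.800 = 39250 W/m².
Flux falls as S = L/(4πd²), so d = √(L/(4πS)) = √(1.24×10²⁵/(4π·39250)).

d ≈ 5.01×10⁹ m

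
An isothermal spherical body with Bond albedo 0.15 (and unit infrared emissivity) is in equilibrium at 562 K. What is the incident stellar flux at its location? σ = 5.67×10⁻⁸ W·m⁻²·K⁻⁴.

(1−a)S·πr² = σ·4πr²·T⁴ ⇒ S = 4σT⁴/(1−a).
S = 4·5.67×10⁻⁸·9.976×10¹⁰/0.850.

S ≈ 26600 W/m²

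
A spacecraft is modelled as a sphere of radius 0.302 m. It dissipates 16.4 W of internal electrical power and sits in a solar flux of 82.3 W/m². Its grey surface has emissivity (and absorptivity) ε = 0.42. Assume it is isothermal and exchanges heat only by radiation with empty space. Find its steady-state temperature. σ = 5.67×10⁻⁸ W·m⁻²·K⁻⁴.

T ≈ 176 K

At steady state, absorbed solar power + internal power = radiated power.
Absorbed: α·S·A_cross = 0.42·82.3·0.2865 = 9.904 W (cross-section πr²).
Total input = 9.904 + 16.4 = 26.30 W.
Radiated: εσ·A_surf·T⁴ with A_surf = 4πr² = 1.146 m².
T⁴ = 26.30/(0.42·5.67×10⁻⁸·1.146) = 9.638×10⁸ K⁴.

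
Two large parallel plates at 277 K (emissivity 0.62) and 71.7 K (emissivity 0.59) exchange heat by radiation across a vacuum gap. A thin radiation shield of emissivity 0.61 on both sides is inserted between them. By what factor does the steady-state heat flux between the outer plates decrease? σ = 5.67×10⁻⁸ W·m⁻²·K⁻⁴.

Without shield: q₀ = σΔ(T⁴)/(1/ε₁+1/ε₂−1) with denominator 2.308.
With shield the two gaps are in series; the resistances add: (1/ε₁+1/ε_s−1)+(1/ε_s+1/ε₂−1) = 2.252+2.334 = 4.587.
Heat-flux ratio q₀/q = 4.587/2.308.

factor ≈ 1.99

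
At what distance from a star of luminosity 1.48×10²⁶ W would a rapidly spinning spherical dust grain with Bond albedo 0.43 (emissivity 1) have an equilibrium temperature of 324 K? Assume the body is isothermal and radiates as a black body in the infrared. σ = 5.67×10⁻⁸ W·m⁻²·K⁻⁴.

d ≈ 5.18×10¹⁰ m

For an isothermal black-emitting sphere, (1−a)S·πr² = σ·4πr²·T⁴ ⇒ S = 4σT⁴/(1−a).
S = 4·5.67×10⁻⁸·(324)⁴/0.570 = 4385 W/m².
Flux falls as S = L/(4πd²), so d = √(L/(4πS)) = √(1.48×10²⁶/(4π·4385)).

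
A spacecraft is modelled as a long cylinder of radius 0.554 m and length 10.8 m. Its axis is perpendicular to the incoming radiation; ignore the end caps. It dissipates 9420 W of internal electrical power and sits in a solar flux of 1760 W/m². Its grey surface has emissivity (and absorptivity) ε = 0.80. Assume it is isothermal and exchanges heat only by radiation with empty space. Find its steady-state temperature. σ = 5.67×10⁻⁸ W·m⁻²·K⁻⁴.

At steady state, absorbed solar power + internal power = radiated power.
Absorbed: α·S·A_cross = 0.80·1760·11.97 = 16850 W (cross-section 2rL).
Total input = 16850 + 9420 = 26270 W.
Radiated: εσ·A_surf·T⁴ with A_surf = 2πrL = 37.59 m².
T⁴ = 26270/(0.80·5.67×10⁻⁸·37.59) = 1.540×10¹⁰ K⁴.

T ≈ 352 K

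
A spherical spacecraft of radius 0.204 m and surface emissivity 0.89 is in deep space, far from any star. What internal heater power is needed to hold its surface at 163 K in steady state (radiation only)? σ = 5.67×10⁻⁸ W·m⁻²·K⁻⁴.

P ≈ 18.6 W

P = εσ·4πr²·T⁴.
4πr² = 0.5230 m²; T⁴ = 7.059×10⁸ K⁴.
P = 0.89·5.67×10⁻⁸·0.5230·7.059×10⁸.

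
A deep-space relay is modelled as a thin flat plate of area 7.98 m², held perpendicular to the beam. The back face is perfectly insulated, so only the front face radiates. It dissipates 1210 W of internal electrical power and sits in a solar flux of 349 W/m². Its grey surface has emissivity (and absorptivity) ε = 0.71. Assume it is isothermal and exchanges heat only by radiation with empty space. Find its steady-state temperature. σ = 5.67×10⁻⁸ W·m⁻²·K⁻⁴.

T ≈ 316 K

At steady state, absorbed solar power + internal power = radiated power.
Absorbed: α·S·A_cross = 0.71·349·7.980 = 1977 W (cross-section A).
Total input = 1977 + 1210 = 3187 W.
Radiated: εσ·A_surf·T⁴ with A_surf = A = 7.980 m².
T⁴ = 3187/(0.71·5.67×10⁻⁸·7.980) = 9.922×10⁹ K⁴.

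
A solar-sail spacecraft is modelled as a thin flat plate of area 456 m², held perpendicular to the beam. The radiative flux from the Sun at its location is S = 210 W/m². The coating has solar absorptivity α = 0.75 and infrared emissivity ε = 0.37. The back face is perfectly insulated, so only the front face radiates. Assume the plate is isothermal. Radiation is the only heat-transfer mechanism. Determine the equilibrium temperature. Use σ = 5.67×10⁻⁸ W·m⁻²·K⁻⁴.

At equilibrium, absorbed power = emitted power.
Absorbing cross-section = A = 456.0 m²; emitting surface = A = 456.0 m² (ratio 1).
αS·A_cross = εσ·A_surf·T⁴  ⇒  T⁴ = αS/(ε·1σ).
T⁴ = 0.750·210/(0.37·1·5.67×10⁻⁸) = 7.508×10⁹ K⁴.
T = (7.508×10⁹)^(1/4).

T ≈ 294 K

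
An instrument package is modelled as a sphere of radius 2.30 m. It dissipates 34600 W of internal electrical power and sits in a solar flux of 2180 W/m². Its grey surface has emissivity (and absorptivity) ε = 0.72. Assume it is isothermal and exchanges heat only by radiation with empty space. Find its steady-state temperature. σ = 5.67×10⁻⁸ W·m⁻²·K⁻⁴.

At steady state, absorbed solar power + internal power = radiated power.
Absorbed: α·S·A_cross = 0.72·2180·16.62 = 26090 W (cross-section πr²).
Total input = 26090 + 34600 = 60690 W.
Radiated: εσ·A_surf·T⁴ with A_surf = 4πr² = 66.48 m².
T⁴ = 60690/(0.72·5.67×10⁻⁸·66.48) = 2.236×10¹⁰ K⁴.

T ≈ 387 K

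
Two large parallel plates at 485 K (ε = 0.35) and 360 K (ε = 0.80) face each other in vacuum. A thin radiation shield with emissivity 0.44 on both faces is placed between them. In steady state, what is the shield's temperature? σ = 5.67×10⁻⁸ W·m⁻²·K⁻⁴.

In steady state the net flux on the hot side equals that on the cold side.
σ(T₁⁴−T_s⁴)/D₁ = σ(T_s⁴−T₂⁴)/D₂, with D₁ = 1/ε₁+1/ε_s−1 = 4.130, D₂ = 1/ε_s+1/ε₂−1 = 2.523.
Solve for T_s⁴: T_s⁴ = (D₂·T₁⁴ + D₁·T₂⁴)/(D₁+D₂) = 3.141×10¹⁰ K⁴.

T_s ≈ 421 K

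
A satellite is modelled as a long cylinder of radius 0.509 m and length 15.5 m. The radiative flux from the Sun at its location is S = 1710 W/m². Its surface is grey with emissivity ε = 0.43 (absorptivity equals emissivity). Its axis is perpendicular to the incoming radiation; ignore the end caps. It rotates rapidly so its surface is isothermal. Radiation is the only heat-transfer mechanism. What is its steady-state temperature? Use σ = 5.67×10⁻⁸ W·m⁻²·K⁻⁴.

At equilibrium, absorbed power = emitted power.
Absorbing cross-section = 2rL = 15.78 m²; emitting surface = 2πrL = 49.57 m² (ratio π).
εS·A_cross = εσ·A_surf·T⁴  ⇒  T⁴ = S/(πσ)   (ε cancels).
T⁴ = 1710/(π·5.67×10⁻⁸) = 9.600×10⁹ K⁴.
T = (9.600×10⁹)^(1/4).

T ≈ 313 K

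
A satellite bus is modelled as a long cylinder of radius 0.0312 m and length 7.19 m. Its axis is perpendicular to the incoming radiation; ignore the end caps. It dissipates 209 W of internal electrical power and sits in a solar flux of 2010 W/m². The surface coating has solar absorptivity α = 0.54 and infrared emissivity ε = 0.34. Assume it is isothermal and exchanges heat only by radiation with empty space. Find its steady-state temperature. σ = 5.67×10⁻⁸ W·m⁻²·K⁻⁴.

At steady state, absorbed solar power + internal power = radiated power.
Absorbed: α·S·A_cross = 0.54·2010·0.4487 = 487.0 W (cross-section 2rL).
Total input = 487.0 + 209 = 696.0 W.
Radiated: εσ·A_surf·T⁴ with A_surf = 2πrL = 1.409 m².
T⁴ = 696.0/(0.34·5.67×10⁻⁸·1.409) = 2.561×10¹⁰ K⁴.

T ≈ 400 K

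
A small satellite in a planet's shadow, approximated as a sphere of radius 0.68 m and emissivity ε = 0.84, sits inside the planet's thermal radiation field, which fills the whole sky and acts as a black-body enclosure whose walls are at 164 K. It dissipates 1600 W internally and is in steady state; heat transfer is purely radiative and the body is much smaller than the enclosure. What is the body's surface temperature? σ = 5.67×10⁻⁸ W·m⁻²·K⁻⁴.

For a small grey body in a large enclosure, net radiated power = εσA(T⁴ − T_w⁴).
Steady state: P = εσA(T⁴ − T_w⁴) with A = 4πr² = 5.811 m².
T⁴ = P/(εσA) + T_w⁴ = 1600/(0.84·5.67×10⁻⁸·5.811) + (164)⁴
    = 5.781×10⁹ + 7.234×10⁸ = 6.505×10⁹ K⁴.

T ≈ 284 K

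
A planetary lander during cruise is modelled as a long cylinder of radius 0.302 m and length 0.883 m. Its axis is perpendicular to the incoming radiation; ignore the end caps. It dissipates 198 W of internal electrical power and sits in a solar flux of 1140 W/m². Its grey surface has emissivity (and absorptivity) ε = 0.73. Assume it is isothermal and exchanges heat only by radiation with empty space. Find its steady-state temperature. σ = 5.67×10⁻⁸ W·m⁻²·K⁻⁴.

At steady state, absorbed solar power + internal power = radiated power.
Absorbed: α·S·A_cross = 0.73·1140·0.5333 = 443.8 W (cross-section 2rL).
Total input = 443.8 + 198 = 641.8 W.
Radiated: εσ·A_surf·T⁴ with A_surf = 2πrL = 1.676 m².
T⁴ = 641.8/(0.73·5.67×10⁻⁸·1.676) = 9.255×10⁹ K⁴.

T ≈ 310 K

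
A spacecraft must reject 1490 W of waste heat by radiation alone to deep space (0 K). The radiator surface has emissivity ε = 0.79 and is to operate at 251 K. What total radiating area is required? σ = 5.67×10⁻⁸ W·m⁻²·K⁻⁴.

P = εσA T⁴ ⇒ A = P/(εσT⁴).
T⁴ = 3.969×10⁹ K⁴.
A = 1490/(0.79 × 5.67×10⁻⁸ × 3.969×10⁹).

A ≈ 8.38 m²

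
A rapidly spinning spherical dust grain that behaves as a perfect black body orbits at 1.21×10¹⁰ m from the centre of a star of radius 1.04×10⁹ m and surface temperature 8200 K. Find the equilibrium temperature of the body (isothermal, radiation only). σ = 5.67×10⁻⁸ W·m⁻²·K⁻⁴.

T ≈ 1700 K

The star's surface emits σT_*⁴; at distance d the flux is S = σT_*⁴(R_*/d)².
S = 5.67×10⁻⁸·(8200)⁴·(1.04×10⁹/1.21×10¹⁰)² = 1.894×10⁶ W/m².
For an isothermal sphere T⁴ = (1−a)S/(4σ) = 8.350×10¹² K⁴.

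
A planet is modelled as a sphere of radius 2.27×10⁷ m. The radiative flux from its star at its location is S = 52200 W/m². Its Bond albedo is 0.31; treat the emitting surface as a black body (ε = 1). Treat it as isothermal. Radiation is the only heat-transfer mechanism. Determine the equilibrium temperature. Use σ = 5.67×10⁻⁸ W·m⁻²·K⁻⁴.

T ≈ 631 K

At equilibrium, absorbed power = emitted power.
Absorbing cross-section = πr² = 1.619×10¹⁵ m²; emitting surface = 4πr² = 6.475×10¹⁵ m² (ratio 4).
(1−a)S·A_cross = εσ·A_surf·T⁴  ⇒  T⁴ = (1−a)S/(4σ).
T⁴ = 0.690·52200/(4·5.67×10⁻⁸) = 1.588×10¹¹ K⁴.
T = (1.588×10¹¹)^(1/4).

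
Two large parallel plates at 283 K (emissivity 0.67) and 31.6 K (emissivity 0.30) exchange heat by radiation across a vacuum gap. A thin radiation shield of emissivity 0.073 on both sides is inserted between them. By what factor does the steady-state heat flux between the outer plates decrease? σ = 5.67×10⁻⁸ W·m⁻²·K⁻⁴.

factor ≈ 7.90

Without shield: q₀ = σΔ(T⁴)/(1/ε₁+1/ε₂−1) with denominator 3.826.
With shield the two gaps are in series; the resistances add: (1/ε₁+1/ε_s−1)+(1/ε_s+1/ε₂−1) = 14.19+16.03 = 30.22.
Heat-flux ratio q₀/q = 30.22/3.826.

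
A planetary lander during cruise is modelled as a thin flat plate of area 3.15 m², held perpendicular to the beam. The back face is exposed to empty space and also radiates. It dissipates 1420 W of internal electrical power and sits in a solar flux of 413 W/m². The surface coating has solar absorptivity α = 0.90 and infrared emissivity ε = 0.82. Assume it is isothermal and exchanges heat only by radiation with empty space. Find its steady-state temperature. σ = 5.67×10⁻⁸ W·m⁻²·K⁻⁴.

At steady state, absorbed solar power + internal power = radiated power.
Absorbed: α·S·A_cross = 0.90·413·3.150 = 1171 W (cross-section A).
Total input = 1171 + 1420 = 2591 W.
Radiated: εσ·A_surf·T⁴ with A_surf = 2A = 6.300 m².
T⁴ = 2591/(0.82·5.67×10⁻⁸·6.300) = 8.845×10⁹ K⁴.

T ≈ 307 K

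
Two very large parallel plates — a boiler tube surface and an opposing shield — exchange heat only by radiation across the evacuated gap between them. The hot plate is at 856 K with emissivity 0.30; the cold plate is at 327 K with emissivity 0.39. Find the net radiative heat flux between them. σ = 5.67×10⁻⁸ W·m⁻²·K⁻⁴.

q ≈ 6080 W/m²

For two infinite grey parallel plates, q = σ(T₁⁴ − T₂⁴)/(1/ε₁ + 1/ε₂ − 1).
T₁⁴ − T₂⁴ = 5.369×10¹¹ − 1.143×10¹⁰ = 5.255×10¹¹ K⁴.
1/ε₁ + 1/ε₂ − 1 = 3.333 + 2.564 − 1 = 4.897.
q = 5.67×10⁻⁸ × 5.255×10¹¹ / 4.897.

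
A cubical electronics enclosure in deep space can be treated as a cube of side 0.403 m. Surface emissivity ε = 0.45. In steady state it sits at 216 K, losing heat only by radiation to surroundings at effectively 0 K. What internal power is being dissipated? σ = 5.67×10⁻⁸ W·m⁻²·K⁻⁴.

Steady state: P = εσA T⁴.
A = 6L² = 0.9745 m²; T⁴ = (216)⁴ = 2.177×10⁹ K⁴.
P = 0.45 × 5.67×10⁻⁸ × 0.9745 × 2.177×10⁹.

P ≈ 54.1 W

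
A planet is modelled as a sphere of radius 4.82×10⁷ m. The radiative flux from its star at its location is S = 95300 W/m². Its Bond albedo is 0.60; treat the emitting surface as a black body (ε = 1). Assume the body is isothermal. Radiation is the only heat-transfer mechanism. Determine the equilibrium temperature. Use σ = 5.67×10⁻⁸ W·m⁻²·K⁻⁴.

At equilibrium, absorbed power = emitted power.
Absorbing cross-section = πr² = 7.299×10¹⁵ m²; emitting surface = 4πr² = 2.919×10¹⁶ m² (ratio 4).
(1−a)S·A_cross = εσ·A_surf·T⁴  ⇒  T⁴ = (1−a)S/(4σ).
T⁴ = 0.400·95300/(4·5.67×10⁻⁸) = 1.681×10¹¹ K⁴.
T = (1.681×10¹¹)^(1/4).

T ≈ 640 K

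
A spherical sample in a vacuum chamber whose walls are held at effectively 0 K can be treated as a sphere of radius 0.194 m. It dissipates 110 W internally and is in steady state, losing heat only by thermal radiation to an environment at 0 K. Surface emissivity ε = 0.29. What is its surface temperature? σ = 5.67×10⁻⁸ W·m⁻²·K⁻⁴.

Steady state: internal power = radiated power, P = εσA T⁴.
Radiating area A = 4πr² = 0.4729 m².
T⁴ = P/(εσA) = 110/(0.29·5.67×10⁻⁸·0.4729) = 1.414×10¹⁰ K⁴.
T = (1.414×10¹⁰)^(1/4).

T ≈ 345 K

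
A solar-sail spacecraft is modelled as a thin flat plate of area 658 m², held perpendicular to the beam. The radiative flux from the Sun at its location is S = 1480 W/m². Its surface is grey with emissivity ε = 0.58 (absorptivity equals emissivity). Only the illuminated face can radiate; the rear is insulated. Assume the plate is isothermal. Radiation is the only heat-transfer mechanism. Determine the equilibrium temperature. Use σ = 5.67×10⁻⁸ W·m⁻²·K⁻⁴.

T ≈ 402 K

At equilibrium, absorbed power = emitted power.
Absorbing cross-section = A = 658.0 m²; emitting surface = A = 658.0 m² (ratio 1).
εS·A_cross = εσ·A_surf·T⁴  ⇒  T⁴ = S/(1σ)   (ε cancels).
T⁴ = 1480/(1·5.67×10⁻⁸) = 2.610×10¹⁰ K⁴.
T = (2.610×10¹⁰)^(1/4).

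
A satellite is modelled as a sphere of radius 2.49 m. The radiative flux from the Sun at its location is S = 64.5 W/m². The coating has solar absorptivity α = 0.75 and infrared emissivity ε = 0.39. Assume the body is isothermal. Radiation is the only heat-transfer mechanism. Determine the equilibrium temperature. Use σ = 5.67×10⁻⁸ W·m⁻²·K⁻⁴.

At equilibrium, absorbed power = emitted power.
Absorbing cross-section = πr² = 19.48 m²; emitting surface = 4πr² = 77.91 m² (ratio 4).
αS·A_cross = εσ·A_surf·T⁴  ⇒  T⁴ = αS/(ε·4σ).
T⁴ = 0.750·64.5/(0.39·4·5.67×10⁻⁸) = 5.469×10⁸ K⁴.
T = (5.469×10⁸)^(1/4).

T ≈ 153 K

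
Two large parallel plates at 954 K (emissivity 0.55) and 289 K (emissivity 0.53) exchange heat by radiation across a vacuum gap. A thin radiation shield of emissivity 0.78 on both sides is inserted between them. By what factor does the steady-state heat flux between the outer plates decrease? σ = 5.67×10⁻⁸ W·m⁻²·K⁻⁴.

factor ≈ 1.58

Without shield: q₀ = σΔ(T⁴)/(1/ε₁+1/ε₂−1) with denominator 2.705.
With shield the two gaps are in series; the resistances add: (1/ε₁+1/ε_s−1)+(1/ε_s+1/ε₂−1) = 2.100+2.169 = 4.269.
Heat-flux ratio q₀/q = 4.269/2.705.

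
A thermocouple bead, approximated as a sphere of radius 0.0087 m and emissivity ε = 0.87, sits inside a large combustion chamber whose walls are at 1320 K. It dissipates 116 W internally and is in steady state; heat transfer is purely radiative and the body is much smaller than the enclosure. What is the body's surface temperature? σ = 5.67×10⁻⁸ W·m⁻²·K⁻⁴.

For a small grey body in a large enclosure, net radiated power = εσA(T⁴ − T_w⁴).
Steady state: P = εσA(T⁴ − T_w⁴) with A = 4πr² = 9.511×10⁻⁴ m².
T⁴ = P/(εσA) + T_w⁴ = 116/(0.87·5.67×10⁻⁸·9.511×10⁻⁴) + (1320)⁴
    = 2.472×10¹² + 3.036×10¹² = 5.508×10¹² K⁴.

T ≈ 1530 K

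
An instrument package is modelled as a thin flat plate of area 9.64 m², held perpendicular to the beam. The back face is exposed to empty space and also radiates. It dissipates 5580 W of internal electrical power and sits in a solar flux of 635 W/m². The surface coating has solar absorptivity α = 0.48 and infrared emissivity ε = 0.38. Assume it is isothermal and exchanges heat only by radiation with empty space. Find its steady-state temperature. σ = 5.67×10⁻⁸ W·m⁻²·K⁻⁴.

At steady state, absorbed solar power + internal power = radiated power.
Absorbed: α·S·A_cross = 0.48·635·9.640 = 2938 W (cross-section A).
Total input = 2938 + 5580 = 8518 W.
Radiated: εσ·A_surf·T⁴ with A_surf = 2A = 19.28 m².
T⁴ = 8518/(0.38·5.67×10⁻⁸·19.28) = 2.051×10¹⁰ K⁴.

T ≈ 378 K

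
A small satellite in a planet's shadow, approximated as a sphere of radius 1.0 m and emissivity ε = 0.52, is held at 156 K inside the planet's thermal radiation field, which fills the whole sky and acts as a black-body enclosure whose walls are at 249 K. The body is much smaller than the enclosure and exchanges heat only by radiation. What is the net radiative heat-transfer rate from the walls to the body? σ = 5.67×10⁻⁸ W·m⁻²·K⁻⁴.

For a small grey body in a large enclosure: P_net = εσA(T_body⁴ − T_wall⁴).
A = 4πr² = 12.57 m²; T_body⁴ − T_wall⁴ = 5.922×10⁸ − 3.844×10⁹ = -3.252×10⁹ K⁴.
|P_net| = 0.52·5.67×10⁻⁸·12.57·3.252×10⁹.

P_net ≈ 1200 W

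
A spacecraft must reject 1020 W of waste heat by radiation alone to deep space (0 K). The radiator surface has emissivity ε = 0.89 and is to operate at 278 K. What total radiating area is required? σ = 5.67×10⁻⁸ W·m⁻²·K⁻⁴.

P = εσA T⁴ ⇒ A = P/(εσT⁴).
T⁴ = 5.973×10⁹ K⁴.
A = 1020/(0.89 × 5.67×10⁻⁸ × 5.973×10⁹).

A ≈ 3.38 m²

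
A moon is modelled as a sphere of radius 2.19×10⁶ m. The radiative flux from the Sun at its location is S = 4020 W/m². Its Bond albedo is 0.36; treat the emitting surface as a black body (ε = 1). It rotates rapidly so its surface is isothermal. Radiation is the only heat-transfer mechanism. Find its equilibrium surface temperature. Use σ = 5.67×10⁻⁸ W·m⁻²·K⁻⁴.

T ≈ 326 K

At equilibrium, absorbed power = emitted power.
Absorbing cross-section = πr² = 1.507×10¹³ m²; emitting surface = 4πr² = 6.027×10¹³ m² (ratio 4).
(1−a)S·A_cross = εσ·A_surf·T⁴  ⇒  T⁴ = (1−a)S/(4σ).
T⁴ = 0.640·4020/(4·5.67×10⁻⁸) = 1.134×10¹⁰ K⁴.
T = (1.134×10¹⁰)^(1/4).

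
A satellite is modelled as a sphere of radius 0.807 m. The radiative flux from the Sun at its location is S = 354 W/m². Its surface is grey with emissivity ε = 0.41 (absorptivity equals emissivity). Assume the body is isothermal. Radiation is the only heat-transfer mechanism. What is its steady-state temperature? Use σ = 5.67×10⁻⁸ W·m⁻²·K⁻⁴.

At equilibrium, absorbed power = emitted power.
Absorbing cross-section = πr² = 2.046 m²; emitting surface = 4πr² = 8.184 m² (ratio 4).
εS·A_cross = εσ·A_surf·T⁴  ⇒  T⁴ = S/(4σ)   (ε cancels).
T⁴ = 354/(4·5.67×10⁻⁸) = 1.561×10⁹ K⁴.
T = (1.561×10⁹)^(1/4).

T ≈ 199 K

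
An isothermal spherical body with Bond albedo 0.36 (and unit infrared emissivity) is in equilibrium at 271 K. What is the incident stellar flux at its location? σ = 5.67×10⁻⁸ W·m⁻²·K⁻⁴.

S ≈ 1910 W/m²

(1−a)S·πr² = σ·4πr²·T⁴ ⇒ S = 4σT⁴/(1−a).
S = 4·5.67×10⁻⁸·5.394×10⁹/0.640.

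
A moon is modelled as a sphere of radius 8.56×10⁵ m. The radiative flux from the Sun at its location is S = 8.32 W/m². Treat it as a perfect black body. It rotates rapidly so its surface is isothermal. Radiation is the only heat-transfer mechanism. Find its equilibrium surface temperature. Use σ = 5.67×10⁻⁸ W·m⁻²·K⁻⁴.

T ≈ 77.8 K

At equilibrium, absorbed power = emitted power.
Absorbing cross-section = πr² = 2.302×10¹² m²; emitting surface = 4πr² = 9.208×10¹² m² (ratio 4).
S·A_cross = εσ·A_surf·T⁴  ⇒  T⁴ = S/(4σ).
T⁴ = 1.00·8.32/(4·5.67×10⁻⁸) = 3.668×10⁷ K⁴.
T = (3.668×10⁷)^(1/4).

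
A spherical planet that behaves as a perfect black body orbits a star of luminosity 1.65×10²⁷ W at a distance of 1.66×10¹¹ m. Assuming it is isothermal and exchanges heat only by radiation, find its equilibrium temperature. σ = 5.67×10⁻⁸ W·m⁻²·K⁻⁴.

First find the stellar flux at distance d: S = L/(4πd²) = 1.65×10²⁷/(4π·(1.66×10¹¹)²) = 4765 W/m².
For an isothermal sphere, absorbed (1−a)S·πr² = emitted σ·4πr²·T⁴, so T⁴ = (1−a)S/(4σ).
T⁴ = 1.00·4765/(4·5.67×10⁻⁸) = 2.101×10¹⁰ K⁴.

T ≈ 381 K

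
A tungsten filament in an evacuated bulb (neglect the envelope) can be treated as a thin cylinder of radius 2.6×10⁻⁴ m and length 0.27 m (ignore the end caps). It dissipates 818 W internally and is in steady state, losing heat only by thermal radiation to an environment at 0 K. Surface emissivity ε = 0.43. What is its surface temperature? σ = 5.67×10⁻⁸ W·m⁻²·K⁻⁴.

Steady state: internal power = radiated power, P = εσA T⁴.
Radiating area A = 2πrL = 4.411×10⁻⁴ m².
T⁴ = P/(εσA) = 818/(0.43·5.67×10⁻⁸·4.411×10⁻⁴) = 7.606×10¹³ K⁴.
T = (7.606×10¹³)^(1/4).

T ≈ 2950 K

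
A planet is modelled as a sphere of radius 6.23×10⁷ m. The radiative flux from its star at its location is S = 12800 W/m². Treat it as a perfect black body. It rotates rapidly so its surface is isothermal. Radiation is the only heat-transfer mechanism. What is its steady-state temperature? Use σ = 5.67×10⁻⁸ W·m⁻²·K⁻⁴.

At equilibrium, absorbed power = emitted power.
Absorbing cross-section = πr² = 1.219×10¹⁶ m²; emitting surface = 4πr² = 4.877×10¹⁶ m² (ratio 4).
S·A_cross = εσ·A_surf·T⁴  ⇒  T⁴ = S/(4σ).
T⁴ = 1.00·12800/(4·5.67×10⁻⁸) = 5.644×10¹⁰ K⁴.
T = (5.644×10¹⁰)^(1/4).

T ≈ 487 K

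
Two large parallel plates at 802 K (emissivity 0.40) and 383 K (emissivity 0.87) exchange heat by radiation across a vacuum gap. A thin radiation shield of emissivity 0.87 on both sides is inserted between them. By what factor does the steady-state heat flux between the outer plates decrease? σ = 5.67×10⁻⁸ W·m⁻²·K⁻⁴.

Without shield: q₀ = σΔ(T⁴)/(1/ε₁+1/ε₂−1) with denominator 2.649.
With shield the two gaps are in series; the resistances add: (1/ε₁+1/ε_s−1)+(1/ε_s+1/ε₂−1) = 2.649+1.299 = 3.948.
Heat-flux ratio q₀/q = 3.948/2.649.

factor ≈ 1.49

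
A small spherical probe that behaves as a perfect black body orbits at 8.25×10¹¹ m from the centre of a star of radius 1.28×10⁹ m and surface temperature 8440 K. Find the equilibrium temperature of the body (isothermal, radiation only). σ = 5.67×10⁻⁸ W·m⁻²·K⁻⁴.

The star's surface emits σT_*⁴; at distance d the flux is S = σT_*⁴(R_*/d)².
S = 5.67×10⁻⁸·(8440)⁴·(1.28×10⁹/8.25×10¹¹)² = 692.6 W/m².
For an isothermal sphere T⁴ = (1−a)S/(4σ) = 3.054×10⁹ K⁴.

T ≈ 235 K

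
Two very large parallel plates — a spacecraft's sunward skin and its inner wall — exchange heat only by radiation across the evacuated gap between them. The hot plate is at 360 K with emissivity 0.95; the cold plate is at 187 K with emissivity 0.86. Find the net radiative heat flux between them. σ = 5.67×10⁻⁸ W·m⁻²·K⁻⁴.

For two infinite grey parallel plates, q = σ(T₁⁴ − T₂⁴)/(1/ε₁ + 1/ε₂ − 1).
T₁⁴ − T₂⁴ = 1.680×10¹⁰ − 1.223×10⁹ = 1.557×10¹⁰ K⁴.
1/ε₁ + 1/ε₂ − 1 = 1.053 + 1.163 − 1 = 1.215.
q = 5.67×10⁻⁸ × 1.557×10¹⁰ / 1.215.

q ≈ 727 W/m²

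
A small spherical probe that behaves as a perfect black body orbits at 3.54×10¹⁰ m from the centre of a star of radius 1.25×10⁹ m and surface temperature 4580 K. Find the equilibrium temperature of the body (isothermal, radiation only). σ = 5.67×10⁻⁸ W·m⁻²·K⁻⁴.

T ≈ 609 K

The star's surface emits σT_*⁴; at distance d the flux is S = σT_*⁴(R_*/d)².
S = 5.67×10⁻⁸·(4580)⁴·(1.25×10⁹/3.54×10¹⁰)² = 31110 W/m².
For an isothermal sphere T⁴ = (1−a)S/(4σ) = 1.372×10¹¹ K⁴.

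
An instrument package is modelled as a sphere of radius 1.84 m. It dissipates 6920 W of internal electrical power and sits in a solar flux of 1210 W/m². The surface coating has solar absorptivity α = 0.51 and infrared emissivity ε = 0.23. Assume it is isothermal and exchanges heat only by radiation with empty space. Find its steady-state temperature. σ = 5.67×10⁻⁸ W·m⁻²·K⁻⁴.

T ≈ 395 K

At steady state, absorbed solar power + internal power = radiated power.
Absorbed: α·S·A_cross = 0.51·1210·10.64 = 6564 W (cross-section πr²).
Total input = 6564 + 6920 = 13480 W.
Radiated: εσ·A_surf·T⁴ with A_surf = 4πr² = 42.54 m².
T⁴ = 13480/(0.23·5.67×10⁻⁸·42.54) = 2.430×10¹⁰ K⁴.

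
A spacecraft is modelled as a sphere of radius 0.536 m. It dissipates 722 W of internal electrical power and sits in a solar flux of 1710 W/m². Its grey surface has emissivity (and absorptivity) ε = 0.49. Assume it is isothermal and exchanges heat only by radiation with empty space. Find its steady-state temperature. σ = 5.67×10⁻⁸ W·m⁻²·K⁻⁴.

T ≈ 348 K

At steady state, absorbed solar power + internal power = radiated power.
Absorbed: α·S·A_cross = 0.49·1710·0.9026 = 756.3 W (cross-section πr²).
Total input = 756.3 + 722 = 1478 W.
Radiated: εσ·A_surf·T⁴ with A_surf = 4πr² = 3.610 m².
T⁴ = 1478/(0.49·5.67×10⁻⁸·3.610) = 1.474×10¹⁰ K⁴.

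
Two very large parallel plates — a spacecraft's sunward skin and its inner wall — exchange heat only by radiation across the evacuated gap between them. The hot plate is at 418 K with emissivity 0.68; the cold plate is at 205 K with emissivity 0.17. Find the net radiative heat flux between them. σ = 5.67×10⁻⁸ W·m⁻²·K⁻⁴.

For two infinite grey parallel plates, q = σ(T₁⁴ − T₂⁴)/(1/ε₁ + 1/ε₂ − 1).
T₁⁴ − T₂⁴ = 3.053×10¹⁰ − 1.766×10⁹ = 2.876×10¹⁰ K⁴.
1/ε₁ + 1/ε₂ − 1 = 1.471 + 5.882 − 1 = 6.353.
q = 5.67×10⁻⁸ × 2.876×10¹⁰ / 6.353.

q ≈ 257 W/m²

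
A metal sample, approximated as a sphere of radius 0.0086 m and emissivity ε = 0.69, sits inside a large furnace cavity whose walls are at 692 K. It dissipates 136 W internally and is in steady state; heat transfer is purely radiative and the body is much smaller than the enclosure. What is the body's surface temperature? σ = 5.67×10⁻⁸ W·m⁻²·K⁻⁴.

For a small grey body in a large enclosure, net radiated power = εσA(T⁴ − T_w⁴).
Steady state: P = εσA(T⁴ − T_w⁴) with A = 4πr² = 9.294×10⁻⁴ m².
T⁴ = P/(εσA) + T_w⁴ = 136/(0.69·5.67×10⁻⁸·9.294×10⁻⁴) + (692)⁴
    = 3.740×10¹² + 2.293×10¹¹ = 3.970×10¹² K⁴.

T ≈ 1410 K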